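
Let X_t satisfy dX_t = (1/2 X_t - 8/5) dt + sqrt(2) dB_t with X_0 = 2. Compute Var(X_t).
Var(X_t) = 2*exp(t) - 2

The variance V(t) = Var(X_t) satisfies V'(t) = 2 a V(t) + c^2 with V(0) = 0 (drift coefficient is linear in X, diffusion is constant). With a = 1/2, c = sqrt(2), the solution is
  V(t) = (c^2 / (2 a)) * (exp(2 a t) - 1)
       = (sqrt(2)^2 / (2*(1/2))) * (exp(1 t) - 1)
       = 2*exp(t) - 2.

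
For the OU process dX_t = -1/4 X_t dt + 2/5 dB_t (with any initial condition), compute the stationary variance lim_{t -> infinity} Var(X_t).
lim Var(X_t) = 8/25

The OU SDE dX = -theta X dt + sigma dB admits the integrating factor exp(theta t): d(exp(theta t) X_t) = sigma exp(theta t) dB_t. Integrating from 0 to t gives X_t = x_0 * exp(-theta t) + sigma * int_0^t exp(-theta (t-s)) dB_s for any initial x_0. The Itô integral has variance (by the Itô isometry) sigma^2 * int_0^t exp(-2 theta (t - s)) ds = sigma^2 * (1 - exp(-2 theta t)) / (2 theta), independent of x_0.
With theta = 1/4, sigma = 2/5:
  Var(X_t) = (2/5)^2 * (1 - exp(-2*1/4 t)) / (2 * 1/4) = 8/25 - 8*exp(-t/2)/25.
As t -> infinity, exp(-2*1/4 t) -> 0, so the stationary variance is sigma^2 / (2 theta) = 8/25.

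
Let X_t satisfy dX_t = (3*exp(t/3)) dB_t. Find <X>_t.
<X>_t = 27*exp(2*t/3)/2 - 27/2

For an Itô process dX_t = a(t) dt + b(t) dB_t, the quadratic variation is <X>_t = int_0^t b(s)^2 ds (the drift term does not contribute). Here b(s) = 3*exp(s/3), so
  b(s)^2 = 9*exp(2*s/3).
Integrating from 0 to t:
  <X>_t = int_0^t (9*exp(2*s/3)) ds = 27*exp(2*t/3)/2 - 27/2.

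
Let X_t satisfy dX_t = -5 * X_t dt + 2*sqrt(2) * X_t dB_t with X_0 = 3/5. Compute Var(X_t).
Var(X_t) = (9*exp(8*t) - 9)*exp(-10*t)/25

For GBM dX = mu X dt + sigma X dB with X_0 = x_0, apply Itô to Y = log X: dY = (mu - sigma^2/2) dt + sigma dB, so Y_t = log(x_0) + (mu - sigma^2/2) t + sigma B_t and hence X_t = x_0 * exp((mu - sigma^2/2) t + sigma B_t).
With mu = -5, sigma = 2*sqrt(2), x_0 = 3/5, this gives:
  X_t = 3/5 * exp((-9) * t + (2*sqrt(2)) * B_t).
Since sigma*B_t ~ Normal(0, sigma^2 t), E[exp(sigma*B_t)] = exp(sigma^2 t / 2); so E[X_t] = x_0 * exp((mu - sigma^2/2) t) * exp(sigma^2 t / 2) = x_0 * exp(mu t) = 3*exp(-5*t)/5.
Var(X_t) = E[X_t^2] - (E[X_t])^2 = x_0^2 * exp(2 mu t) * (exp(sigma^2 t) - 1) = (9*exp(8*t) - 9)*exp(-10*t)/25.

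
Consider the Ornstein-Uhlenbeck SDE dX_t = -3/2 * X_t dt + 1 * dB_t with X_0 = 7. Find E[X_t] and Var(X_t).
E[X_t] = 7*exp(-3*t/2); Var(X_t) = 1/3 - exp(-3*t)/3

The OU SDE dX = -theta X dt + sigma dB admits the integrating factor exp(theta t): d(exp(theta t) X_t) = sigma exp(theta t) dB_t. Integrating from 0 to t:
  X_t = x_0 * exp(-theta t) + sigma * int_0^t exp(-theta (t-s)) dB_s.
The Itô integral has mean 0 and (by the Itô isometry) variance sigma^2 * int_0^t exp(-2 theta (t - s)) ds = sigma^2 * (1 - exp(-2 theta t)) / (2 theta).
With theta = 3/2, sigma = 1, x_0 = 7:
  E[X_t] = 7 * exp(-3/2 t) = 7*exp(-3*t/2)
  Var(X_t) = (1)^2 * (1 - exp(-2*3/2 t)) / (2 * 3/2) = 1/3 - exp(-3*t)/3.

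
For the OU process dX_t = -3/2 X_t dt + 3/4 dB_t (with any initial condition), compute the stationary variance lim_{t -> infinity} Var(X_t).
lim Var(X_t) = 3/16

The OU SDE dX = -theta X dt + sigma dB admits the integrating factor exp(theta t): d(exp(theta t) X_t) = sigma exp(theta t) dB_t. Integrating from 0 to t gives X_t = x_0 * exp(-theta t) + sigma * int_0^t exp(-theta (t-s)) dB_s for any initial x_0. The Itô integral has variance (by the Itô isometry) sigma^2 * int_0^t exp(-2 theta (t - s)) ds = sigma^2 * (1 - exp(-2 theta t)) / (2 theta), independent of x_0.
With theta = 3/2, sigma = 3/4:
  Var(X_t) = (3/4)^2 * (1 - exp(-2*3/2 t)) / (2 * 3/2) = 3/16 - 3*exp(-3*t)/16.
As t -> infinity, exp(-2*3/2 t) -> 0, so the stationary variance is sigma^2 / (2 theta) = 3/16.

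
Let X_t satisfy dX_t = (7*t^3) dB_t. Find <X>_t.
<X>_t = 7*t^7

For an Itô process dX_t = a(t) dt + b(t) dB_t, the quadratic variation is <X>_t = int_0^t b(s)^2 ds (the drift term does not contribute). Here b(s) = 7*s^3, so
  b(s)^2 = 49*s^6.
Integrating from 0 to t:
  <X>_t = int_0^t (49*s^6) ds = 7*t^7.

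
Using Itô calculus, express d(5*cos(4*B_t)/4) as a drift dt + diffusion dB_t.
d(5*cos(4*B_t)/4) = (-10*cos(4*B_t)) dt + (-5*sin(4*B_t)) dB_t

Itô's formula for f(B_t) gives d f(B_t) = f'(B_t) dB_t + (1/2) f''(B_t) dt. Compute derivatives of f(x) = 5*cos(4*x)/4:
  f'(x)  = -5*sin(4*x)
  f''(x) = -20*cos(4*x)
Substitute x = B_t and multiply the f'' term by 1/2:
  drift     = (1/2) * (-20*cos(4*x)) evaluated at B_t = -10*cos(4*B_t)
  diffusion = (-5*sin(4*x)) evaluated at B_t = -5*sin(4*B_t)
Therefore d(5*cos(4*B_t)/4) = (-10*cos(4*B_t)) dt + (-5*sin(4*B_t)) dB_t.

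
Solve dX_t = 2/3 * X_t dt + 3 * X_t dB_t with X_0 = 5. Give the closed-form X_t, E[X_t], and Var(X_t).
X_t = 5 * exp((-23/6) t + (3) B_t); E[X_t] = 5*exp(2*t/3); Var(X_t) = 25*(exp(9*t) - 1)*exp(4*t/3)

For GBM dX = mu X dt + sigma X dB with X_0 = x_0, apply Itô to Y = log X: dY = (mu - sigma^2/2) dt + sigma dB, so Y_t = log(x_0) + (mu - sigma^2/2) t + sigma B_t and hence X_t = x_0 * exp((mu - sigma^2/2) t + sigma B_t).
With mu = 2/3, sigma = 3, x_0 = 5, this gives:
  X_t = 5 * exp((-23/6) * t + (3) * B_t).
Since sigma*B_t ~ Normal(0, sigma^2 t), E[exp(sigma*B_t)] = exp(sigma^2 t / 2); so E[X_t] = x_0 * exp((mu - sigma^2/2) t) * exp(sigma^2 t / 2) = x_0 * exp(mu t) = 5*exp(2*t/3).
Var(X_t) = E[X_t^2] - (E[X_t])^2 = x_0^2 * exp(2 mu t) * (exp(sigma^2 t) - 1) = 25*(exp(9*t) - 1)*exp(4*t/3).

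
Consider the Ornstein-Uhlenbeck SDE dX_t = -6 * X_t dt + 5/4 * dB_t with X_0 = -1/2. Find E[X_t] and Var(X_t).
E[X_t] = -exp(-6*t)/2; Var(X_t) = 25/192 - 25*exp(-12*t)/192

The OU SDE dX = -theta X dt + sigma dB admits the integrating factor exp(theta t): d(exp(theta t) X_t) = sigma exp(theta t) dB_t. Integrating from 0 to t:
  X_t = x_0 * exp(-theta t) + sigma * int_0^t exp(-theta (t-s)) dB_s.
The Itô integral has mean 0 and (by the Itô isometry) variance sigma^2 * int_0^t exp(-2 theta (t - s)) ds = sigma^2 * (1 - exp(-2 theta t)) / (2 theta).
With theta = 6, sigma = 5/4, x_0 = -1/2:
  E[X_t] = -1/2 * exp(-6 t) = -exp(-6*t)/2
  Var(X_t) = (5/4)^2 * (1 - exp(-2*6 t)) / (2 * 6) = 25/192 - 25*exp(-12*t)/192.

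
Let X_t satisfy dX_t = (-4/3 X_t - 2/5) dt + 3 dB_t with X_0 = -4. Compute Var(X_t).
Var(X_t) = 27/8 - 27*exp(-8*t/3)/8

The variance V(t) = Var(X_t) satisfies V'(t) = 2 a V(t) + c^2 with V(0) = 0 (drift coefficient is linear in X, diffusion is constant). With a = -4/3, c = 3, the solution is
  V(t) = (c^2 / (2 a)) * (exp(2 a t) - 1)
       = (3^2 / (2*(-4/3))) * (exp((-8/3) t) - 1)
       = 27/8 - 27*exp(-8*t/3)/8.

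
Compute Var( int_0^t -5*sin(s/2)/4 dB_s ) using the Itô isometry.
Var = 25*t/32 - 25*sin(t)/32

The Itô integral of a deterministic integrand f(s) has mean 0 because each increment f(s) * (B_{s+ds} - B_s) has mean 0. By the Itô isometry:
  Var( int_0^t f(s) dB_s ) = E[ (int_0^t f(s) dB_s)^2 ] = int_0^t f(s)^2 ds.
Here f(s) = -5*sin(s/2)/4, so f(s)^2 = 25*sin(s/2)^2/16. Integrate:
  int_0^t (25*sin(s/2)^2/16) ds = 25*t/32 - 25*sin(t)/32.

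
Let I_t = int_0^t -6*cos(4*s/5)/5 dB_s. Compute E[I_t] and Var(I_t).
E[I_t] = 0; Var(I_t) = 18*t/25 + 9*sin(4*t/5)*cos(4*t/5)/10

The Itô integral of a deterministic integrand f(s) has mean 0 because each increment f(s) * (B_{s+ds} - B_s) has mean 0. By the Itô isometry:
  Var( int_0^t f(s) dB_s ) = E[ (int_0^t f(s) dB_s)^2 ] = int_0^t f(s)^2 ds.
Here f(s) = -6*cos(4*s/5)/5, so f(s)^2 = 36*cos(4*s/5)^2/25. Integrate:
  int_0^t (36*cos(4*s/5)^2/25) ds = 18*t/25 + 9*sin(4*t/5)*cos(4*t/5)/10.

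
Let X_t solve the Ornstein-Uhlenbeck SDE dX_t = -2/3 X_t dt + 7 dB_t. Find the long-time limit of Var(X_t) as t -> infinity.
lim Var(X_t) = 147/4

The OU SDE dX = -theta X dt + sigma dB admits the integrating factor exp(theta t): d(exp(theta t) X_t) = sigma exp(theta t) dB_t. Integrating from 0 to t gives X_t = x_0 * exp(-theta t) + sigma * int_0^t exp(-theta (t-s)) dB_s for any initial x_0. The Itô integral has variance (by the Itô isometry) sigma^2 * int_0^t exp(-2 theta (t - s)) ds = sigma^2 * (1 - exp(-2 theta t)) / (2 theta), independent of x_0.
With theta = 2/3, sigma = 7:
  Var(X_t) = (7)^2 * (1 - exp(-2*2/3 t)) / (2 * 2/3) = 147/4 - 147*exp(-4*t/3)/4.
As t -> infinity, exp(-2*2/3 t) -> 0, so the stationary variance is sigma^2 / (2 theta) = 147/4.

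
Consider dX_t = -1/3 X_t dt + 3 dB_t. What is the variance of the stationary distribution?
lim Var(X_t) = 27/2

The OU SDE dX = -theta X dt + sigma dB admits the integrating factor exp(theta t): d(exp(theta t) X_t) = sigma exp(theta t) dB_t. Integrating from 0 to t gives X_t = x_0 * exp(-theta t) + sigma * int_0^t exp(-theta (t-s)) dB_s for any initial x_0. The Itô integral has variance (by the Itô isometry) sigma^2 * int_0^t exp(-2 theta (t - s)) ds = sigma^2 * (1 - exp(-2 theta t)) / (2 theta), independent of x_0.
With theta = 1/3, sigma = 3:
  Var(X_t) = (3)^2 * (1 - exp(-2*1/3 t)) / (2 * 1/3) = 27/2 - 27*exp(-2*t/3)/2.
As t -> infinity, exp(-2*1/3 t) -> 0, so the stationary variance is sigma^2 / (2 theta) = 27/2.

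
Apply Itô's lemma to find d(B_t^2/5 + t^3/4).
d(B_t^2/5 + t^3/4) = (3*t^2/4 + 1/5) dt + (2*B_t/5) dB_t

Itô's formula for f(t, x): d f(t, B_t) = (f_t + (1/2) f_xx) dt + f_x dB_t. Compute partials of f(t, x) = t^3/4 + x^2/5:
  f_t(t,x)  = 3*t^2/4
  f_x(t,x)  = 2*x/5
  f_xx(t,x) = 2/5
Assemble drift = f_t + (1/2) f_xx = 3*t^2/4 + 1/5 and diffusion = f_x = 2*x/5. Substituting x = B_t:
  d(B_t^2/5 + t^3/4) = (3*t^2/4 + 1/5) dt + (2*B_t/5) dB_t.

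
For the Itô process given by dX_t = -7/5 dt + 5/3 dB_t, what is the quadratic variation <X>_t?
<X>_t = 25*t/9

For an Itô process dX_t = a(t) dt + b(t) dB_t, the quadratic variation is <X>_t = int_0^t b(s)^2 ds (the drift term does not contribute). Here b(s) = 5/3, so
  b(s)^2 = 25/9.
Integrating from 0 to t:
  <X>_t = int_0^t (25/9) ds = 25*t/9.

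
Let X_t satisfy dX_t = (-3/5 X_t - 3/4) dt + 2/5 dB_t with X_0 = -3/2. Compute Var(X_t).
Var(X_t) = 2/15 - 2*exp(-6*t/5)/15

The variance V(t) = Var(X_t) satisfies V'(t) = 2 a V(t) + c^2 with V(0) = 0 (drift coefficient is linear in X, diffusion is constant). With a = -3/5, c = 2/5, the solution is
  V(t) = (c^2 / (2 a)) * (exp(2 a t) - 1)
       = ((2/5)^2 / (2*(-3/5))) * (exp((-6/5) t) - 1)
       = 2/15 - 2*exp(-6*t/5)/15.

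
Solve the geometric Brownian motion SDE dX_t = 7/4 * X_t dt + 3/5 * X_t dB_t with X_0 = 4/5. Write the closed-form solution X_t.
X_t = 4/5 * exp((157/100) * t + (3/5) * B_t)

For GBM dX = mu X dt + sigma X dB with X_0 = x_0, apply Itô to Y = log X: dY = (mu - sigma^2/2) dt + sigma dB, so Y_t = log(x_0) + (mu - sigma^2/2) t + sigma B_t and hence X_t = x_0 * exp((mu - sigma^2/2) t + sigma B_t).
With mu = 7/4, sigma = 3/5, x_0 = 4/5, this gives:
  X_t = 4/5 * exp((157/100) * t + (3/5) * B_t).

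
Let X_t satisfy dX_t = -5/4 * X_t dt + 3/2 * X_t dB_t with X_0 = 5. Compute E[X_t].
E[X_t] = 5*exp(-5*t/4)

For GBM dX = mu X dt + sigma X dB with X_0 = x_0, apply Itô to Y = log X: dY = (mu - sigma^2/2) dt + sigma dB, so Y_t = log(x_0) + (mu - sigma^2/2) t + sigma B_t and hence X_t = x_0 * exp((mu - sigma^2/2) t + sigma B_t).
With mu = -5/4, sigma = 3/2, x_0 = 5, this gives:
  X_t = 5 * exp((-19/8) * t + (3/2) * B_t).
Since sigma*B_t ~ Normal(0, sigma^2 t), E[exp(sigma*B_t)] = exp(sigma^2 t / 2); so E[X_t] = x_0 * exp((mu - sigma^2/2) t) * exp(sigma^2 t / 2) = x_0 * exp(mu t) = 5*exp(-5*t/4).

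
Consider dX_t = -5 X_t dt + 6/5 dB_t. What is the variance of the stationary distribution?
lim Var(X_t) = 18/125

The OU SDE dX = -theta X dt + sigma dB admits the integrating factor exp(theta t): d(exp(theta t) X_t) = sigma exp(theta t) dB_t. Integrating from 0 to t gives X_t = x_0 * exp(-theta t) + sigma * int_0^t exp(-theta (t-s)) dB_s for any initial x_0. The Itô integral has variance (by the Itô isometry) sigma^2 * int_0^t exp(-2 theta (t - s)) ds = sigma^2 * (1 - exp(-2 theta t)) / (2 theta), independent of x_0.
With theta = 5, sigma = 6/5:
  Var(X_t) = (6/5)^2 * (1 - exp(-2*5 t)) / (2 * 5) = 18/125 - 18*exp(-10*t)/125.
As t -> infinity, exp(-2*5 t) -> 0, so the stationary variance is sigma^2 / (2 theta) = 18/125.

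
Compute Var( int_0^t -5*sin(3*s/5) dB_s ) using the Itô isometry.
Var = 25*t/2 - 125*sin(6*t/5)/12

The Itô integral of a deterministic integrand f(s) has mean 0 because each increment f(s) * (B_{s+ds} - B_s) has mean 0. By the Itô isometry:
  Var( int_0^t f(s) dB_s ) = E[ (int_0^t f(s) dB_s)^2 ] = int_0^t f(s)^2 ds.
Here f(s) = -5*sin(3*s/5), so f(s)^2 = 25*sin(3*s/5)^2. Integrate:
  int_0^t (25*sin(3*s/5)^2) ds = 25*t/2 - 125*sin(6*t/5)/12.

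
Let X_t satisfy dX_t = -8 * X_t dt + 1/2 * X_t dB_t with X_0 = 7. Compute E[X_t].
E[X_t] = 7*exp(-8*t)

For GBM dX = mu X dt + sigma X dB with X_0 = x_0, apply Itô to Y = log X: dY = (mu - sigma^2/2) dt + sigma dB, so Y_t = log(x_0) + (mu - sigma^2/2) t + sigma B_t and hence X_t = x_0 * exp((mu - sigma^2/2) t + sigma B_t).
With mu = -8, sigma = 1/2, x_0 = 7, this gives:
  X_t = 7 * exp((-65/8) * t + (1/2) * B_t).
Since sigma*B_t ~ Normal(0, sigma^2 t), E[exp(sigma*B_t)] = exp(sigma^2 t / 2); so E[X_t] = x_0 * exp((mu - sigma^2/2) t) * exp(sigma^2 t / 2) = x_0 * exp(mu t) = 7*exp(-8*t).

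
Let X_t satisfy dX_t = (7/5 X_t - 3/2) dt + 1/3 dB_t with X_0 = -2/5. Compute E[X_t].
E[X_t] = 15/14 - 103*exp(7*t/5)/70

Taking expectations and using E[dB_t] = 0, the mean m(t) = E[X_t] satisfies the ODE m'(t) = a m(t) + b with m(0) = x_0. With a = 7/5, b = -3/2, x_0 = -2/5, the solution is
  m(t) = x_0 * exp(a t) + (b/a) * (exp(a t) - 1)
       = (-2/5) * exp((7/5) t) + ((-3/2)/(7/5)) * (exp((7/5) t) - 1)
       = 15/14 - 103*exp(7*t/5)/70.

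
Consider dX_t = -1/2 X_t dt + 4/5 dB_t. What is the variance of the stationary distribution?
lim Var(X_t) = 16/25

The OU SDE dX = -theta X dt + sigma dB admits the integrating factor exp(theta t): d(exp(theta t) X_t) = sigma exp(theta t) dB_t. Integrating from 0 to t gives X_t = x_0 * exp(-theta t) + sigma * int_0^t exp(-theta (t-s)) dB_s for any initial x_0. The Itô integral has variance (by the Itô isometry) sigma^2 * int_0^t exp(-2 theta (t - s)) ds = sigma^2 * (1 - exp(-2 theta t)) / (2 theta), independent of x_0.
With theta = 1/2, sigma = 4/5:
  Var(X_t) = (4/5)^2 * (1 - exp(-2*1/2 t)) / (2 * 1/2) = 16/25 - 16*exp(-t)/25.
As t -> infinity, exp(-2*1/2 t) -> 0, so the stationary variance is sigma^2 / (2 theta) = 16/25.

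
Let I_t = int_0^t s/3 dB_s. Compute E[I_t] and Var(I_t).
E[I_t] = 0; Var(I_t) = t^3/27

The Itô integral of a deterministic integrand f(s) has mean 0 because each increment f(s) * (B_{s+ds} - B_s) has mean 0. By the Itô isometry:
  Var( int_0^t f(s) dB_s ) = E[ (int_0^t f(s) dB_s)^2 ] = int_0^t f(s)^2 ds.
Here f(s) = s/3, so f(s)^2 = s^2/9. Integrate:
  int_0^t (s^2/9) ds = t^3/27.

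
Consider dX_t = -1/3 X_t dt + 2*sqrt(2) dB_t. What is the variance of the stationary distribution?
lim Var(X_t) = 12

The OU SDE dX = -theta X dt + sigma dB admits the integrating factor exp(theta t): d(exp(theta t) X_t) = sigma exp(theta t) dB_t. Integrating from 0 to t gives X_t = x_0 * exp(-theta t) + sigma * int_0^t exp(-theta (t-s)) dB_s for any initial x_0. The Itô integral has variance (by the Itô isometry) sigma^2 * int_0^t exp(-2 theta (t - s)) ds = sigma^2 * (1 - exp(-2 theta t)) / (2 theta), independent of x_0.
With theta = 1/3, sigma = 2*sqrt(2):
  Var(X_t) = (2*sqrt(2))^2 * (1 - exp(-2*1/3 t)) / (2 * 1/3) = 12 - 12*exp(-2*t/3).
As t -> infinity, exp(-2*1/3 t) -> 0, so the stationary variance is sigma^2 / (2 theta) = 12.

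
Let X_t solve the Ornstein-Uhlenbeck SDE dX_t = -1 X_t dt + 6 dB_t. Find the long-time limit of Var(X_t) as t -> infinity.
lim Var(X_t) = 18

The OU SDE dX = -theta X dt + sigma dB admits the integrating factor exp(theta t): d(exp(theta t) X_t) = sigma exp(theta t) dB_t. Integrating from 0 to t gives X_t = x_0 * exp(-theta t) + sigma * int_0^t exp(-theta (t-s)) dB_s for any initial x_0. The Itô integral has variance (by the Itô isometry) sigma^2 * int_0^t exp(-2 theta (t - s)) ds = sigma^2 * (1 - exp(-2 theta t)) / (2 theta), independent of x_0.
With theta = 1, sigma = 6:
  Var(X_t) = (6)^2 * (1 - exp(-2*1 t)) / (2 * 1) = 18 - 18*exp(-2*t).
As t -> infinity, exp(-2*1 t) -> 0, so the stationary variance is sigma^2 / (2 theta) = 18.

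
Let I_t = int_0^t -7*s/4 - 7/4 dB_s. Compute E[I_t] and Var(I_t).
E[I_t] = 0; Var(I_t) = 49*t*(t^2 + 3*t + 3)/48

The Itô integral of a deterministic integrand f(s) has mean 0 because each increment f(s) * (B_{s+ds} - B_s) has mean 0. By the Itô isometry:
  Var( int_0^t f(s) dB_s ) = E[ (int_0^t f(s) dB_s)^2 ] = int_0^t f(s)^2 ds.
Here f(s) = -7*s/4 - 7/4, so f(s)^2 = 49*(s + 1)^2/16. Integrate:
  int_0^t (49*(s + 1)^2/16) ds = 49*t*(t^2 + 3*t + 3)/48.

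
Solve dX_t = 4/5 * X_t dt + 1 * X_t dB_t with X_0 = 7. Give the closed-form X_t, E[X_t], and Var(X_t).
X_t = 7 * exp((3/10) t + (1) B_t); E[X_t] = 7*exp(4*t/5); Var(X_t) = 49*(exp(t) - 1)*exp(8*t/5)

For GBM dX = mu X dt + sigma X dB with X_0 = x_0, apply Itô to Y = log X: dY = (mu - sigma^2/2) dt + sigma dB, so Y_t = log(x_0) + (mu - sigma^2/2) t + sigma B_t and hence X_t = x_0 * exp((mu - sigma^2/2) t + sigma B_t).
With mu = 4/5, sigma = 1, x_0 = 7, this gives:
  X_t = 7 * exp((3/10) * t + (1) * B_t).
Since sigma*B_t ~ Normal(0, sigma^2 t), E[exp(sigma*B_t)] = exp(sigma^2 t / 2); so E[X_t] = x_0 * exp((mu - sigma^2/2) t) * exp(sigma^2 t / 2) = x_0 * exp(mu t) = 7*exp(4*t/5).
Var(X_t) = E[X_t^2] - (E[X_t])^2 = x_0^2 * exp(2 mu t) * (exp(sigma^2 t) - 1) = 49*(exp(t) - 1)*exp(8*t/5).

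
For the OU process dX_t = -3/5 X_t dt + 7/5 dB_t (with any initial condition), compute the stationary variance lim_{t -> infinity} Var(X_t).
lim Var(X_t) = 49/30

The OU SDE dX = -theta X dt + sigma dB admits the integrating factor exp(theta t): d(exp(theta t) X_t) = sigma exp(theta t) dB_t. Integrating from 0 to t gives X_t = x_0 * exp(-theta t) + sigma * int_0^t exp(-theta (t-s)) dB_s for any initial x_0. The Itô integral has variance (by the Itô isometry) sigma^2 * int_0^t exp(-2 theta (t - s)) ds = sigma^2 * (1 - exp(-2 theta t)) / (2 theta), independent of x_0.
With theta = 3/5, sigma = 7/5:
  Var(X_t) = (7/5)^2 * (1 - exp(-2*3/5 t)) / (2 * 3/5) = 49/30 - 49*exp(-6*t/5)/30.
As t -> infinity, exp(-2*3/5 t) -> 0, so the stationary variance is sigma^2 / (2 theta) = 49/30.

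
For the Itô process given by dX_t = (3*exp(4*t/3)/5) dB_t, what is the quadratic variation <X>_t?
<X>_t = 27*exp(8*t/3)/200 - 27/200

For an Itô process dX_t = a(t) dt + b(t) dB_t, the quadratic variation is <X>_t = int_0^t b(s)^2 ds (the drift term does not contribute). Here b(s) = 3*exp(4*s/3)/5, so
  b(s)^2 = 9*exp(8*s/3)/25.
Integrating from 0 to t:
  <X>_t = int_0^t (9*exp(8*s/3)/25) ds = 27*exp(8*t/3)/200 - 27/200.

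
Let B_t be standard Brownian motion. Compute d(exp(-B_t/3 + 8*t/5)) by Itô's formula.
d(exp(-B_t/3 + 8*t/5)) = (149*exp(-B_t/3 + 8*t/5)/90) dt + (-exp(-B_t/3 + 8*t/5)/3) dB_t

Itô's formula for f(t, x): d f(t, B_t) = (f_t + (1/2) f_xx) dt + f_x dB_t. Compute partials of f(t, x) = exp(8*t/5 - x/3):
  f_t(t,x)  = 8*exp(8*t/5 - x/3)/5
  f_x(t,x)  = -exp(8*t/5 - x/3)/3
  f_xx(t,x) = exp(8*t/5 - x/3)/9
Assemble drift = f_t + (1/2) f_xx = 149*exp(8*t/5 - x/3)/90 and diffusion = f_x = -exp(8*t/5 - x/3)/3. Substituting x = B_t:
  d(exp(-B_t/3 + 8*t/5)) = (149*exp(-B_t/3 + 8*t/5)/90) dt + (-exp(-B_t/3 + 8*t/5)/3) dB_t.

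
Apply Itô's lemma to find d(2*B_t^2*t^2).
d(2*B_t^2*t^2) = (2*t*(2*B_t^2 + t)) dt + (4*B_t*t^2) dB_t

Itô's formula for f(t, x): d f(t, B_t) = (f_t + (1/2) f_xx) dt + f_x dB_t. Compute partials of f(t, x) = 2*t^2*x^2:
  f_t(t,x)  = 4*t*x^2
  f_x(t,x)  = 4*t^2*x
  f_xx(t,x) = 4*t^2
Assemble drift = f_t + (1/2) f_xx = 2*t*(t + 2*x^2) and diffusion = f_x = 4*t^2*x. Substituting x = B_t:
  d(2*B_t^2*t^2) = (2*t*(2*B_t^2 + t)) dt + (4*B_t*t^2) dB_t.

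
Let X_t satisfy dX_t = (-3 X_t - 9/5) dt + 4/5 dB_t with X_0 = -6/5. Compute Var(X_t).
Var(X_t) = 8/75 - 8*exp(-6*t)/75

The variance V(t) = Var(X_t) satisfies V'(t) = 2 a V(t) + c^2 with V(0) = 0 (drift coefficient is linear in X, diffusion is constant). With a = -3, c = 4/5, the solution is
  V(t) = (c^2 / (2 a)) * (exp(2 a t) - 1)
       = ((4/5)^2 / (2*(-3))) * (exp((-6) t) - 1)
       = 8/75 - 8*exp(-6*t)/75.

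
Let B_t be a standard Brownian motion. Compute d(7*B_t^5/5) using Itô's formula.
d(7*B_t^5/5) = (14*B_t^3) dt + (7*B_t^4) dB_t

Itô's formula for f(B_t) gives d f(B_t) = f'(B_t) dB_t + (1/2) f''(B_t) dt. Compute derivatives of f(x) = 7*x^5/5:
  f'(x)  = 7*x^4
  f''(x) = 28*x^3
Substitute x = B_t and multiply the f'' term by 1/2:
  drift     = (1/2) * (28*x^3) evaluated at B_t = 14*B_t^3
  diffusion = (7*x^4) evaluated at B_t = 7*B_t^4
Therefore d(7*B_t^5/5) = (14*B_t^3) dt + (7*B_t^4) dB_t.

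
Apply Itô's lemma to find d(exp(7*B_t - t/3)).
d(exp(7*B_t - t/3)) = (145*exp(7*B_t - t/3)/6) dt + (7*exp(7*B_t - t/3)) dB_t

Itô's formula for f(t, x): d f(t, B_t) = (f_t + (1/2) f_xx) dt + f_x dB_t. Compute partials of f(t, x) = exp(-t/3 + 7*x):
  f_t(t,x)  = -exp(-t/3 + 7*x)/3
  f_x(t,x)  = 7*exp(-t/3 + 7*x)
  f_xx(t,x) = 49*exp(-t/3 + 7*x)
Assemble drift = f_t + (1/2) f_xx = 145*exp(-t/3 + 7*x)/6 and diffusion = f_x = 7*exp(-t/3 + 7*x). Substituting x = B_t:
  d(exp(7*B_t - t/3)) = (145*exp(7*B_t - t/3)/6) dt + (7*exp(7*B_t - t/3)) dB_t.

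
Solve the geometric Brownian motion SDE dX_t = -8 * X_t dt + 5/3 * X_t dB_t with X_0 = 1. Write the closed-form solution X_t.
X_t = 1 * exp((-169/18) * t + (5/3) * B_t)

For GBM dX = mu X dt + sigma X dB with X_0 = x_0, apply Itô to Y = log X: dY = (mu - sigma^2/2) dt + sigma dB, so Y_t = log(x_0) + (mu - sigma^2/2) t + sigma B_t and hence X_t = x_0 * exp((mu - sigma^2/2) t + sigma B_t).
With mu = -8, sigma = 5/3, x_0 = 1, this gives:
  X_t = 1 * exp((-169/18) * t + (5/3) * B_t).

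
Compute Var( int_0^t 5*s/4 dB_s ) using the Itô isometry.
Var = 25*t^3/48

The Itô integral of a deterministic integrand f(s) has mean 0 because each increment f(s) * (B_{s+ds} - B_s) has mean 0. By the Itô isometry:
  Var( int_0^t f(s) dB_s ) = E[ (int_0^t f(s) dB_s)^2 ] = int_0^t f(s)^2 ds.
Here f(s) = 5*s/4, so f(s)^2 = 25*s^2/16. Integrate:
  int_0^t (25*s^2/16) ds = 25*t^3/48.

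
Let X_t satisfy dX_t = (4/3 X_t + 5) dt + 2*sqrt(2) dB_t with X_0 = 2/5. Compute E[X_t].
E[X_t] = 83*exp(4*t/3)/20 - 15/4

Taking expectations and using E[dB_t] = 0, the mean m(t) = E[X_t] satisfies the ODE m'(t) = a m(t) + b with m(0) = x_0. With a = 4/3, b = 5, x_0 = 2/5, the solution is
  m(t) = x_0 * exp(a t) + (b/a) * (exp(a t) - 1)
       = (2/5) * exp((4/3) t) + (5/(4/3)) * (exp((4/3) t) - 1)
       = 83*exp(4*t/3)/20 - 15/4.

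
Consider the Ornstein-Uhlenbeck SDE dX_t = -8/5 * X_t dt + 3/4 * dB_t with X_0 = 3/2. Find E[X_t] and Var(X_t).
E[X_t] = 3*exp(-8*t/5)/2; Var(X_t) = 45/256 - 45*exp(-16*t/5)/256

The OU SDE dX = -theta X dt + sigma dB admits the integrating factor exp(theta t): d(exp(theta t) X_t) = sigma exp(theta t) dB_t. Integrating from 0 to t:
  X_t = x_0 * exp(-theta t) + sigma * int_0^t exp(-theta (t-s)) dB_s.
The Itô integral has mean 0 and (by the Itô isometry) variance sigma^2 * int_0^t exp(-2 theta (t - s)) ds = sigma^2 * (1 - exp(-2 theta t)) / (2 theta).
With theta = 8/5, sigma = 3/4, x_0 = 3/2:
  E[X_t] = 3/2 * exp(-8/5 t) = 3*exp(-8*t/5)/2
  Var(X_t) = (3/4)^2 * (1 - exp(-2*8/5 t)) / (2 * 8/5) = 45/256 - 45*exp(-16*t/5)/256.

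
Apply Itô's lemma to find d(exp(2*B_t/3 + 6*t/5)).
d(exp(2*B_t/3 + 6*t/5)) = (64*exp(2*B_t/3 + 6*t/5)/45) dt + (2*exp(2*B_t/3 + 6*t/5)/3) dB_t

Itô's formula for f(t, x): d f(t, B_t) = (f_t + (1/2) f_xx) dt + f_x dB_t. Compute partials of f(t, x) = exp(6*t/5 + 2*x/3):
  f_t(t,x)  = 6*exp(6*t/5 + 2*x/3)/5
  f_x(t,x)  = 2*exp(6*t/5 + 2*x/3)/3
  f_xx(t,x) = 4*exp(6*t/5 + 2*x/3)/9
Assemble drift = f_t + (1/2) f_xx = 64*exp(6*t/5 + 2*x/3)/45 and diffusion = f_x = 2*exp(6*t/5 + 2*x/3)/3. Substituting x = B_t:
  d(exp(2*B_t/3 + 6*t/5)) = (64*exp(2*B_t/3 + 6*t/5)/45) dt + (2*exp(2*B_t/3 + 6*t/5)/3) dB_t.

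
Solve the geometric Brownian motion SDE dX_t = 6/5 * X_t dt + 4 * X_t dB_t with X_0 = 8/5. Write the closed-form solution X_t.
X_t = 8/5 * exp((-34/5) * t + (4) * B_t)

For GBM dX = mu X dt + sigma X dB with X_0 = x_0, apply Itô to Y = log X: dY = (mu - sigma^2/2) dt + sigma dB, so Y_t = log(x_0) + (mu - sigma^2/2) t + sigma B_t and hence X_t = x_0 * exp((mu - sigma^2/2) t + sigma B_t).
With mu = 6/5, sigma = 4, x_0 = 8/5, this gives:
  X_t = 8/5 * exp((-34/5) * t + (4) * B_t).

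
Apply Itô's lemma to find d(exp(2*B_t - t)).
d(exp(2*B_t - t)) = (exp(2*B_t - t)) dt + (2*exp(2*B_t - t)) dB_t

Itô's formula for f(t, x): d f(t, B_t) = (f_t + (1/2) f_xx) dt + f_x dB_t. Compute partials of f(t, x) = exp(-t + 2*x):
  f_t(t,x)  = -exp(-t + 2*x)
  f_x(t,x)  = 2*exp(-t + 2*x)
  f_xx(t,x) = 4*exp(-t + 2*x)
Assemble drift = f_t + (1/2) f_xx = exp(-t + 2*x) and diffusion = f_x = 2*exp(-t + 2*x). Substituting x = B_t:
  d(exp(2*B_t - t)) = (exp(2*B_t - t)) dt + (2*exp(2*B_t - t)) dB_t.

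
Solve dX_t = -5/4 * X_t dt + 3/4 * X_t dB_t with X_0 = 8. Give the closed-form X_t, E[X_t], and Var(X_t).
X_t = 8 * exp((-49/32) t + (3/4) B_t); E[X_t] = 8*exp(-5*t/4); Var(X_t) = (64*exp(9*t/16) - 64)*exp(-5*t/2)

For GBM dX = mu X dt + sigma X dB with X_0 = x_0, apply Itô to Y = log X: dY = (mu - sigma^2/2) dt + sigma dB, so Y_t = log(x_0) + (mu - sigma^2/2) t + sigma B_t and hence X_t = x_0 * exp((mu - sigma^2/2) t + sigma B_t).
With mu = -5/4, sigma = 3/4, x_0 = 8, this gives:
  X_t = 8 * exp((-49/32) * t + (3/4) * B_t).
Since sigma*B_t ~ Normal(0, sigma^2 t), E[exp(sigma*B_t)] = exp(sigma^2 t / 2); so E[X_t] = x_0 * exp((mu - sigma^2/2) t) * exp(sigma^2 t / 2) = x_0 * exp(mu t) = 8*exp(-5*t/4).
Var(X_t) = E[X_t^2] - (E[X_t])^2 = x_0^2 * exp(2 mu t) * (exp(sigma^2 t) - 1) = (64*exp(9*t/16) - 64)*exp(-5*t/2).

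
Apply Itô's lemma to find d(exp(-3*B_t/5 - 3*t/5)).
d(exp(-3*B_t/5 - 3*t/5)) = (-21*exp(-3*B_t/5 - 3*t/5)/50) dt + (-3*exp(-3*B_t/5 - 3*t/5)/5) dB_t

Itô's formula for f(t, x): d f(t, B_t) = (f_t + (1/2) f_xx) dt + f_x dB_t. Compute partials of f(t, x) = exp(-3*t/5 - 3*x/5):
  f_t(t,x)  = -3*exp(-3*t/5 - 3*x/5)/5
  f_x(t,x)  = -3*exp(-3*t/5 - 3*x/5)/5
  f_xx(t,x) = 9*exp(-3*t/5 - 3*x/5)/25
Assemble drift = f_t + (1/2) f_xx = -21*exp(-3*t/5 - 3*x/5)/50 and diffusion = f_x = -3*exp(-3*t/5 - 3*x/5)/5. Substituting x = B_t:
  d(exp(-3*B_t/5 - 3*t/5)) = (-21*exp(-3*B_t/5 - 3*t/5)/50) dt + (-3*exp(-3*B_t/5 - 3*t/5)/5) dB_t.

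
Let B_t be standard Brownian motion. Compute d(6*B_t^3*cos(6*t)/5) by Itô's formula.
d(6*B_t^3*cos(6*t)/5) = (18*B_t*(-2*B_t^2*sin(6*t) + cos(6*t))/5) dt + (18*B_t^2*cos(6*t)/5) dB_t

Itô's formula for f(t, x): d f(t, B_t) = (f_t + (1/2) f_xx) dt + f_x dB_t. Compute partials of f(t, x) = 6*x^3*cos(6*t)/5:
  f_t(t,x)  = -36*x^3*sin(6*t)/5
  f_x(t,x)  = 18*x^2*cos(6*t)/5
  f_xx(t,x) = 36*x*cos(6*t)/5
Assemble drift = f_t + (1/2) f_xx = 18*x*(-2*x^2*sin(6*t) + cos(6*t))/5 and diffusion = f_x = 18*x^2*cos(6*t)/5. Substituting x = B_t:
  d(6*B_t^3*cos(6*t)/5) = (18*B_t*(-2*B_t^2*sin(6*t) + cos(6*t))/5) dt + (18*B_t^2*cos(6*t)/5) dB_t.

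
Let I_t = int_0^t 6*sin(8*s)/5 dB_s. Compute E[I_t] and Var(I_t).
E[I_t] = 0; Var(I_t) = 18*t/25 - 9*sin(8*t)*cos(8*t)/100

The Itô integral of a deterministic integrand f(s) has mean 0 because each increment f(s) * (B_{s+ds} - B_s) has mean 0. By the Itô isometry:
  Var( int_0^t f(s) dB_s ) = E[ (int_0^t f(s) dB_s)^2 ] = int_0^t f(s)^2 ds.
Here f(s) = 6*sin(8*s)/5, so f(s)^2 = 36*sin(8*s)^2/25. Integrate:
  int_0^t (36*sin(8*s)^2/25) ds = 18*t/25 - 9*sin(8*t)*cos(8*t)/100.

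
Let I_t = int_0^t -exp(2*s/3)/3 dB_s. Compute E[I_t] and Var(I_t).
E[I_t] = 0; Var(I_t) = exp(4*t/3)/12 - 1/12

The Itô integral of a deterministic integrand f(s) has mean 0 because each increment f(s) * (B_{s+ds} - B_s) has mean 0. By the Itô isometry:
  Var( int_0^t f(s) dB_s ) = E[ (int_0^t f(s) dB_s)^2 ] = int_0^t f(s)^2 ds.
Here f(s) = -exp(2*s/3)/3, so f(s)^2 = exp(4*s/3)/9. Integrate:
  int_0^t (exp(4*s/3)/9) ds = exp(4*t/3)/12 - 1/12.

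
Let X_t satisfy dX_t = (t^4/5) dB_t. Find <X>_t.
<X>_t = t^9/225

For an Itô process dX_t = a(t) dt + b(t) dB_t, the quadratic variation is <X>_t = int_0^t b(s)^2 ds (the drift term does not contribute). Here b(s) = s^4/5, so
  b(s)^2 = s^8/25.
Integrating from 0 to t:
  <X>_t = int_0^t (s^8/25) ds = t^9/225.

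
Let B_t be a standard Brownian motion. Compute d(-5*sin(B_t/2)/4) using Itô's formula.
d(-5*sin(B_t/2)/4) = (5*sin(B_t/2)/32) dt + (-5*cos(B_t/2)/8) dB_t

Itô's formula for f(B_t) gives d f(B_t) = f'(B_t) dB_t + (1/2) f''(B_t) dt. Compute derivatives of f(x) = -5*sin(x/2)/4:
  f'(x)  = -5*cos(x/2)/8
  f''(x) = 5*sin(x/2)/16
Substitute x = B_t and multiply the f'' term by 1/2:
  drift     = (1/2) * (5*sin(x/2)/16) evaluated at B_t = 5*sin(B_t/2)/32
  diffusion = (-5*cos(x/2)/8) evaluated at B_t = -5*cos(B_t/2)/8
Therefore d(-5*sin(B_t/2)/4) = (5*sin(B_t/2)/32) dt + (-5*cos(B_t/2)/8) dB_t.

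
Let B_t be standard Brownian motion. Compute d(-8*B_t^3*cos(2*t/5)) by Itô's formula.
d(-8*B_t^3*cos(2*t/5)) = (16*B_t^3*sin(2*t/5)/5 - 24*B_t*cos(2*t/5)) dt + (-24*B_t^2*cos(2*t/5)) dB_t

Itô's formula for f(t, x): d f(t, B_t) = (f_t + (1/2) f_xx) dt + f_x dB_t. Compute partials of f(t, x) = -8*x^3*cos(2*t/5):
  f_t(t,x)  = 16*x^3*sin(2*t/5)/5
  f_x(t,x)  = -24*x^2*cos(2*t/5)
  f_xx(t,x) = -48*x*cos(2*t/5)
Assemble drift = f_t + (1/2) f_xx = 16*x^3*sin(2*t/5)/5 - 24*x*cos(2*t/5) and diffusion = f_x = -24*x^2*cos(2*t/5). Substituting x = B_t:
  d(-8*B_t^3*cos(2*t/5)) = (16*B_t^3*sin(2*t/5)/5 - 24*B_t*cos(2*t/5)) dt + (-24*B_t^2*cos(2*t/5)) dB_t.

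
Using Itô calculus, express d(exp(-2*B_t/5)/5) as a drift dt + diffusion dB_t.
d(exp(-2*B_t/5)/5) = (2*exp(-2*B_t/5)/125) dt + (-2*exp(-2*B_t/5)/25) dB_t

Itô's formula for f(B_t) gives d f(B_t) = f'(B_t) dB_t + (1/2) f''(B_t) dt. Compute derivatives of f(x) = exp(-2*x/5)/5:
  f'(x)  = -2*exp(-2*x/5)/25
  f''(x) = 4*exp(-2*x/5)/125
Substitute x = B_t and multiply the f'' term by 1/2:
  drift     = (1/2) * (4*exp(-2*x/5)/125) evaluated at B_t = 2*exp(-2*B_t/5)/125
  diffusion = (-2*exp(-2*x/5)/25) evaluated at B_t = -2*exp(-2*B_t/5)/25
Therefore d(exp(-2*B_t/5)/5) = (2*exp(-2*B_t/5)/125) dt + (-2*exp(-2*B_t/5)/25) dB_t.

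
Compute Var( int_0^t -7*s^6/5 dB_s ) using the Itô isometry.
Var = 49*t^13/325

The Itô integral of a deterministic integrand f(s) has mean 0 because each increment f(s) * (B_{s+ds} - B_s) has mean 0. By the Itô isometry:
  Var( int_0^t f(s) dB_s ) = E[ (int_0^t f(s) dB_s)^2 ] = int_0^t f(s)^2 ds.
Here f(s) = -7*s^6/5, so f(s)^2 = 49*s^12/25. Integrate:
  int_0^t (49*s^12/25) ds = 49*t^13/325.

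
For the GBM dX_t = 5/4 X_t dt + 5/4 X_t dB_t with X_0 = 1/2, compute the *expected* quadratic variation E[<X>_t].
E[<X>_t] = 5*exp(65*t/16)/52 - 5/52

<X>_t = int_0^t ((5/4) * X_s)^2 ds. Taking expectation inside the integral: E[<X>_t] = (5/4)^2 * int_0^t E[X_s^2] ds. For GBM, E[X_s^2] = x_0^2 * exp((2 mu + sigma^2) s). Integrating:
  E[<X>_t] = (5/4)^2 * (1/2)^2 * (exp((2*(5/4) + (5/4)^2) t) - 1) / (2*(5/4) + (5/4)^2)
           = (5/4)^2 * (1/2)^2 * (exp((65/16) t) - 1) / (65/16) = 5*exp(65*t/16)/52 - 5/52.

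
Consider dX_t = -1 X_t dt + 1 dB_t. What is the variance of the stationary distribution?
lim Var(X_t) = 1/2

The OU SDE dX = -theta X dt + sigma dB admits the integrating factor exp(theta t): d(exp(theta t) X_t) = sigma exp(theta t) dB_t. Integrating from 0 to t gives X_t = x_0 * exp(-theta t) + sigma * int_0^t exp(-theta (t-s)) dB_s for any initial x_0. The Itô integral has variance (by the Itô isometry) sigma^2 * int_0^t exp(-2 theta (t - s)) ds = sigma^2 * (1 - exp(-2 theta t)) / (2 theta), independent of x_0.
With theta = 1, sigma = 1:
  Var(X_t) = (1)^2 * (1 - exp(-2*1 t)) / (2 * 1) = 1/2 - exp(-2*t)/2.
As t -> infinity, exp(-2*1 t) -> 0, so the stationary variance is sigma^2 / (2 theta) = 1/2.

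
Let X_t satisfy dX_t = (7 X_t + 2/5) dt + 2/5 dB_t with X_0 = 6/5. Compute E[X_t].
E[X_t] = 44*exp(7*t)/35 - 2/35

Taking expectations and using E[dB_t] = 0, the mean m(t) = E[X_t] satisfies the ODE m'(t) = a m(t) + b with m(0) = x_0. With a = 7, b = 2/5, x_0 = 6/5, the solution is
  m(t) = x_0 * exp(a t) + (b/a) * (exp(a t) - 1)
       = (6/5) * exp(7 t) + ((2/5)/7) * (exp(7 t) - 1)
       = 44*exp(7*t)/35 - 2/35.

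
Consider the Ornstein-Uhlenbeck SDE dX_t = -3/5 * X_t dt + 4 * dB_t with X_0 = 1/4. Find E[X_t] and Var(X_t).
E[X_t] = exp(-3*t/5)/4; Var(X_t) = 40/3 - 40*exp(-6*t/5)/3

The OU SDE dX = -theta X dt + sigma dB admits the integrating factor exp(theta t): d(exp(theta t) X_t) = sigma exp(theta t) dB_t. Integrating from 0 to t:
  X_t = x_0 * exp(-theta t) + sigma * int_0^t exp(-theta (t-s)) dB_s.
The Itô integral has mean 0 and (by the Itô isometry) variance sigma^2 * int_0^t exp(-2 theta (t - s)) ds = sigma^2 * (1 - exp(-2 theta t)) / (2 theta).
With theta = 3/5, sigma = 4, x_0 = 1/4:
  E[X_t] = 1/4 * exp(-3/5 t) = exp(-3*t/5)/4
  Var(X_t) = (4)^2 * (1 - exp(-2*3/5 t)) / (2 * 3/5) = 40/3 - 40*exp(-6*t/5)/3.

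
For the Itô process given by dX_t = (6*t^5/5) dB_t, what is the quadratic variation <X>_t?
<X>_t = 36*t^11/275

For an Itô process dX_t = a(t) dt + b(t) dB_t, the quadratic variation is <X>_t = int_0^t b(s)^2 ds (the drift term does not contribute). Here b(s) = 6*s^5/5, so
  b(s)^2 = 36*s^10/25.
Integrating from 0 to t:
  <X>_t = int_0^t (36*s^10/25) ds = 36*t^11/275.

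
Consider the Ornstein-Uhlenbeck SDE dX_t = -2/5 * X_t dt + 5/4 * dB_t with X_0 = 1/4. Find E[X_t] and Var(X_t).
E[X_t] = exp(-2*t/5)/4; Var(X_t) = 125/64 - 125*exp(-4*t/5)/64

The OU SDE dX = -theta X dt + sigma dB admits the integrating factor exp(theta t): d(exp(theta t) X_t) = sigma exp(theta t) dB_t. Integrating from 0 to t:
  X_t = x_0 * exp(-theta t) + sigma * int_0^t exp(-theta (t-s)) dB_s.
The Itô integral has mean 0 and (by the Itô isometry) variance sigma^2 * int_0^t exp(-2 theta (t - s)) ds = sigma^2 * (1 - exp(-2 theta t)) / (2 theta).
With theta = 2/5, sigma = 5/4, x_0 = 1/4:
  E[X_t] = 1/4 * exp(-2/5 t) = exp(-2*t/5)/4
  Var(X_t) = (5/4)^2 * (1 - exp(-2*2/5 t)) / (2 * 2/5) = 125/64 - 125*exp(-4*t/5)/64.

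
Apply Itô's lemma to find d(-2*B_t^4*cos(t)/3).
d(-2*B_t^4*cos(t)/3) = (2*B_t^2*(B_t^2*sin(t) - 6*cos(t))/3) dt + (-8*B_t^3*cos(t)/3) dB_t

Itô's formula for f(t, x): d f(t, B_t) = (f_t + (1/2) f_xx) dt + f_x dB_t. Compute partials of f(t, x) = -2*x^4*cos(t)/3:
  f_t(t,x)  = 2*x^4*sin(t)/3
  f_x(t,x)  = -8*x^3*cos(t)/3
  f_xx(t,x) = -8*x^2*cos(t)
Assemble drift = f_t + (1/2) f_xx = 2*x^2*(x^2*sin(t) - 6*cos(t))/3 and diffusion = f_x = -8*x^3*cos(t)/3. Substituting x = B_t:
  d(-2*B_t^4*cos(t)/3) = (2*B_t^2*(B_t^2*sin(t) - 6*cos(t))/3) dt + (-8*B_t^3*cos(t)/3) dB_t.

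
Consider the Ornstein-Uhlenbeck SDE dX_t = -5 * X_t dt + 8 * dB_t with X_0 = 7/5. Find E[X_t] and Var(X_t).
E[X_t] = 7*exp(-5*t)/5; Var(X_t) = 32/5 - 32*exp(-10*t)/5

The OU SDE dX = -theta X dt + sigma dB admits the integrating factor exp(theta t): d(exp(theta t) X_t) = sigma exp(theta t) dB_t. Integrating from 0 to t:
  X_t = x_0 * exp(-theta t) + sigma * int_0^t exp(-theta (t-s)) dB_s.
The Itô integral has mean 0 and (by the Itô isometry) variance sigma^2 * int_0^t exp(-2 theta (t - s)) ds = sigma^2 * (1 - exp(-2 theta t)) / (2 theta).
With theta = 5, sigma = 8, x_0 = 7/5:
  E[X_t] = 7/5 * exp(-5 t) = 7*exp(-5*t)/5
  Var(X_t) = (8)^2 * (1 - exp(-2*5 t)) / (2 * 5) = 32/5 - 32*exp(-10*t)/5.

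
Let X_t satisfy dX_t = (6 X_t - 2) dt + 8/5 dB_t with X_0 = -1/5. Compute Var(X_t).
Var(X_t) = 16*exp(12*t)/75 - 16/75

The variance V(t) = Var(X_t) satisfies V'(t) = 2 a V(t) + c^2 with V(0) = 0 (drift coefficient is linear in X, diffusion is constant). With a = 6, c = 8/5, the solution is
  V(t) = (c^2 / (2 a)) * (exp(2 a t) - 1)
       = ((8/5)^2 / (2*6)) * (exp(12 t) - 1)
       = 16*exp(12*t)/75 - 16/75.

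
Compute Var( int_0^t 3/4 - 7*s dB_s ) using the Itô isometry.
Var = t*(784*t^2 - 252*t + 27)/48

The Itô integral of a deterministic integrand f(s) has mean 0 because each increment f(s) * (B_{s+ds} - B_s) has mean 0. By the Itô isometry:
  Var( int_0^t f(s) dB_s ) = E[ (int_0^t f(s) dB_s)^2 ] = int_0^t f(s)^2 ds.
Here f(s) = 3/4 - 7*s, so f(s)^2 = (28*s - 3)^2/16. Integrate:
  int_0^t ((28*s - 3)^2/16) ds = t*(784*t^2 - 252*t + 27)/48.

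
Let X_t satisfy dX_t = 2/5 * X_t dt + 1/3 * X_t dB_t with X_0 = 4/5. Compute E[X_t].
E[X_t] = 4*exp(2*t/5)/5

For GBM dX = mu X dt + sigma X dB with X_0 = x_0, apply Itô to Y = log X: dY = (mu - sigma^2/2) dt + sigma dB, so Y_t = log(x_0) + (mu - sigma^2/2) t + sigma B_t and hence X_t = x_0 * exp((mu - sigma^2/2) t + sigma B_t).
With mu = 2/5, sigma = 1/3, x_0 = 4/5, this gives:
  X_t = 4/5 * exp((31/90) * t + (1/3) * B_t).
Since sigma*B_t ~ Normal(0, sigma^2 t), E[exp(sigma*B_t)] = exp(sigma^2 t / 2); so E[X_t] = x_0 * exp((mu - sigma^2/2) t) * exp(sigma^2 t / 2) = x_0 * exp(mu t) = 4*exp(2*t/5)/5.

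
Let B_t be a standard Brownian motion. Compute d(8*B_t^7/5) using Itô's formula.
d(8*B_t^7/5) = (168*B_t^5/5) dt + (56*B_t^6/5) dB_t

Itô's formula for f(B_t) gives d f(B_t) = f'(B_t) dB_t + (1/2) f''(B_t) dt. Compute derivatives of f(x) = 8*x^7/5:
  f'(x)  = 56*x^6/5
  f''(x) = 336*x^5/5
Substitute x = B_t and multiply the f'' term by 1/2:
  drift     = (1/2) * (336*x^5/5) evaluated at B_t = 168*B_t^5/5
  diffusion = (56*x^6/5) evaluated at B_t = 56*B_t^6/5
Therefore d(8*B_t^7/5) = (168*B_t^5/5) dt + (56*B_t^6/5) dB_t.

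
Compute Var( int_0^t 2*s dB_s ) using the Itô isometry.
Var = 4*t^3/3

The Itô integral of a deterministic integrand f(s) has mean 0 because each increment f(s) * (B_{s+ds} - B_s) has mean 0. By the Itô isometry:
  Var( int_0^t f(s) dB_s ) = E[ (int_0^t f(s) dB_s)^2 ] = int_0^t f(s)^2 ds.
Here f(s) = 2*s, so f(s)^2 = 4*s^2. Integrate:
  int_0^t (4*s^2) ds = 4*t^3/3.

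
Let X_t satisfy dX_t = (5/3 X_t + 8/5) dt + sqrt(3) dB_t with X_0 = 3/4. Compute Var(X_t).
Var(X_t) = 9*exp(10*t/3)/10 - 9/10

The variance V(t) = Var(X_t) satisfies V'(t) = 2 a V(t) + c^2 with V(0) = 0 (drift coefficient is linear in X, diffusion is constant). With a = 5/3, c = sqrt(3), the solution is
  V(t) = (c^2 / (2 a)) * (exp(2 a t) - 1)
       = (sqrt(3)^2 / (2*(5/3))) * (exp((10/3) t) - 1)
       = 9*exp(10*t/3)/10 - 9/10.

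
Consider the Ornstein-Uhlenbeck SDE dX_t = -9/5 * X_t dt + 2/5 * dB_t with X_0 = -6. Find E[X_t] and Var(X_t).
E[X_t] = -6*exp(-9*t/5); Var(X_t) = 2/45 - 2*exp(-18*t/5)/45

The OU SDE dX = -theta X dt + sigma dB admits the integrating factor exp(theta t): d(exp(theta t) X_t) = sigma exp(theta t) dB_t. Integrating from 0 to t:
  X_t = x_0 * exp(-theta t) + sigma * int_0^t exp(-theta (t-s)) dB_s.
The Itô integral has mean 0 and (by the Itô isometry) variance sigma^2 * int_0^t exp(-2 theta (t - s)) ds = sigma^2 * (1 - exp(-2 theta t)) / (2 theta).
With theta = 9/5, sigma = 2/5, x_0 = -6:
  E[X_t] = -6 * exp(-9/5 t) = -6*exp(-9*t/5)
  Var(X_t) = (2/5)^2 * (1 - exp(-2*9/5 t)) / (2 * 9/5) = 2/45 - 2*exp(-18*t/5)/45.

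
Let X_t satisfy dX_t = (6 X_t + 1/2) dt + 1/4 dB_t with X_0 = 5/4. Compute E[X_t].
E[X_t] = 4*exp(6*t)/3 - 1/12

Taking expectations and using E[dB_t] = 0, the mean m(t) = E[X_t] satisfies the ODE m'(t) = a m(t) + b with m(0) = x_0. With a = 6, b = 1/2, x_0 = 5/4, the solution is
  m(t) = x_0 * exp(a t) + (b/a) * (exp(a t) - 1)
       = (5/4) * exp(6 t) + ((1/2)/6) * (exp(6 t) - 1)
       = 4*exp(6*t)/3 - 1/12.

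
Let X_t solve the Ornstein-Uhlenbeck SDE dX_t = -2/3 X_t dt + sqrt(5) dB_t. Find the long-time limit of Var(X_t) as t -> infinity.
lim Var(X_t) = 15/4

The OU SDE dX = -theta X dt + sigma dB admits the integrating factor exp(theta t): d(exp(theta t) X_t) = sigma exp(theta t) dB_t. Integrating from 0 to t gives X_t = x_0 * exp(-theta t) + sigma * int_0^t exp(-theta (t-s)) dB_s for any initial x_0. The Itô integral has variance (by the Itô isometry) sigma^2 * int_0^t exp(-2 theta (t - s)) ds = sigma^2 * (1 - exp(-2 theta t)) / (2 theta), independent of x_0.
With theta = 2/3, sigma = sqrt(5):
  Var(X_t) = (sqrt(5))^2 * (1 - exp(-2*2/3 t)) / (2 * 2/3) = 15/4 - 15*exp(-4*t/3)/4.
As t -> infinity, exp(-2*2/3 t) -> 0, so the stationary variance is sigma^2 / (2 theta) = 15/4.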